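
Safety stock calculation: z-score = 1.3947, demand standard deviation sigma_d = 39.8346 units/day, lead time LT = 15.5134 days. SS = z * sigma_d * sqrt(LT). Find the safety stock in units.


sqrt(LT) = sqrt(15.5134) = 3.9387
SS = 1.3947 * 39.8346 * 3.9387 = 218.8239

218.8239 units


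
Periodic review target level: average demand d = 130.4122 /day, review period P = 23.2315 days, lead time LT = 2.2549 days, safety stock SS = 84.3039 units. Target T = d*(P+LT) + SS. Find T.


P + LT = 25.4864
d*(P+LT) = 130.4122 * 25.4864 = 3323.7375
T = 3323.7375 + 84.3039 = 3408.0414

3408.0414 units


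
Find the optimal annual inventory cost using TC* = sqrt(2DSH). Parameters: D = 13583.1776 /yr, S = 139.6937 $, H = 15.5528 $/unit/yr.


2*D*S*H = 59022388.7837
TC* = sqrt(59022388.7837) = 7682.6030

7682.6030 $/yr


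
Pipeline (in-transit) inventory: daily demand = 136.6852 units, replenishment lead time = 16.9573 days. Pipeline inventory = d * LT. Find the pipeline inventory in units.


Pipeline = 136.6852 * 16.9573 = 2317.8119

2317.8119 units


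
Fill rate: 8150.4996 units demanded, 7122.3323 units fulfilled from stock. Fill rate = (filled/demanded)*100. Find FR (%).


FR = 7122.3323 / 8150.4996 * 100 = 87.3852

87.3852%


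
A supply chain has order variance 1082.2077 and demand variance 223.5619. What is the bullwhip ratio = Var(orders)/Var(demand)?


BW = 1082.2077 / 223.5619 = 4.8408

4.8408


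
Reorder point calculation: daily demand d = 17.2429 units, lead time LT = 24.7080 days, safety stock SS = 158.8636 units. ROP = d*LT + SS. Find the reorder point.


d*LT = 17.2429 * 24.7080 = 426.0376
ROP = 426.0376 + 158.8636 = 584.9012

584.9012 units


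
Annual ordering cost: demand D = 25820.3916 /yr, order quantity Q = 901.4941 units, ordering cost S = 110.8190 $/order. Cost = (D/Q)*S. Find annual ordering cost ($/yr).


Number of orders = D/Q = 28.6418
Cost = 28.6418 * 110.8190 = 3174.0529

3174.0529 $/yr


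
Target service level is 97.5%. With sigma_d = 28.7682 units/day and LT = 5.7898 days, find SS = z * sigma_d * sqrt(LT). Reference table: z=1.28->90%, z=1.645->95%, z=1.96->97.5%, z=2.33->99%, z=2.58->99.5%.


From the table, SL = 97.5% corresponds to z = 1.96
sqrt(LT) = sqrt(5.7898) = 2.4062
SS = 1.96 * 28.7682 * 2.4062 = 135.6752

135.6752 units


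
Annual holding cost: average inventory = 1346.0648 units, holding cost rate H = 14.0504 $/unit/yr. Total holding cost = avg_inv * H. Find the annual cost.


Cost = 1346.0648 * 14.0504 = 18912.7489

18912.7489 $/yr


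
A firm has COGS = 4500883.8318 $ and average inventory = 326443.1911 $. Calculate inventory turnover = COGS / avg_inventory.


Turnover = 4500883.8318 / 326443.1911 = 13.7876

13.7876


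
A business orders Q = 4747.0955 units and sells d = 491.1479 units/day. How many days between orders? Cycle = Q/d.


Cycle = 4747.0955 / 491.1479 = 9.6653

9.6653 days


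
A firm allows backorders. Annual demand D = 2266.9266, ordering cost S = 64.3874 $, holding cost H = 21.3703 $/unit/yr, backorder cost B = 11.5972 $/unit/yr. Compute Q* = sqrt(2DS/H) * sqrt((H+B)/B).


sqrt(2DS/H) = 116.8769
sqrt((H+B)/B) = 1.6860
Q* = 116.8769 * 1.6860 = 197.0586

197.0586 units


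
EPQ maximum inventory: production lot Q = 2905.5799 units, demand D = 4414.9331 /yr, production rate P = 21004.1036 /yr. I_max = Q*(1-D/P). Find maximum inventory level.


D/P = 0.2102
1 - D/P = 0.7898
I_max = 2905.5799 * 0.7898 = 2294.8449

2294.8449 units


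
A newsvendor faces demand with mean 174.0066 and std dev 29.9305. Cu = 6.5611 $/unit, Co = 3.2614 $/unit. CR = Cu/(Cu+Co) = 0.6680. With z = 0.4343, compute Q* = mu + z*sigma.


CR = Cu/(Cu+Co) = 6.5611/(6.5611+3.2614) = 0.6680
z = 0.4343
Q* = 174.0066 + 0.4343 * 29.9305 = 187.0054

187.0054 units


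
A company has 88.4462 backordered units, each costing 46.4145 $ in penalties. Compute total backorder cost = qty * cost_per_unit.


Total = 88.4462 * 46.4145 = 4105.1861

4105.1861 $


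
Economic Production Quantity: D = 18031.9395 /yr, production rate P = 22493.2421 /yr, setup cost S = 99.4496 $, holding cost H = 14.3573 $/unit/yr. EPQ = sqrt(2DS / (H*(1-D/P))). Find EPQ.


1 - D/P = 1 - 0.8017 = 0.1983
H*(1-D/P) = 2.8476
2DS = 3586538.3410
EPQ = sqrt(1259485.2302) = 1122.2679

1122.2679 units


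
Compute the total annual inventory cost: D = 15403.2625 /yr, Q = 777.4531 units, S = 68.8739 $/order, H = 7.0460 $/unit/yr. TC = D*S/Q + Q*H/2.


Ordering cost = D*S/Q = 1364.5617
Holding cost = Q*H/2 = 2738.9673
TC = 1364.5617 + 2738.9673 = 4103.5290

4103.5290 $/yr


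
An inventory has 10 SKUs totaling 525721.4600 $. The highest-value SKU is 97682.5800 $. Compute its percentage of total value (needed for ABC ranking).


Top item = 97682.5800
Total = 525721.4600
Percentage = 97682.5800 / 525721.4600 * 100 = 18.5807

18.5807%


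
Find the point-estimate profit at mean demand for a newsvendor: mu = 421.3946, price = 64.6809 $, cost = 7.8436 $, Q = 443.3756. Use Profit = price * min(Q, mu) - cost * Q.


Sales at mu = min(443.3756, 421.3946) = 421.3946
Revenue = 64.6809 * 421.3946 = 27256.1820
Total cost = 7.8436 * 443.3756 = 3477.6609
Profit = 27256.1820 - 3477.6609 = 23778.5211

23778.5211 $


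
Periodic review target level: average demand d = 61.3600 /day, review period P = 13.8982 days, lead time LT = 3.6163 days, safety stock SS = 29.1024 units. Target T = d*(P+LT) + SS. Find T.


P + LT = 17.5145
d*(P+LT) = 61.3600 * 17.5145 = 1074.6897
T = 1074.6897 + 29.1024 = 1103.7921

1103.7921 units


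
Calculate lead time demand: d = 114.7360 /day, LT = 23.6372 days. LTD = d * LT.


LTD = 114.7360 * 23.6372 = 2712.0378

2712.0378 units


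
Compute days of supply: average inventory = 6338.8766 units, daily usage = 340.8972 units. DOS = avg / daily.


DOS = 6338.8766 / 340.8972 = 18.5947

18.5947 days


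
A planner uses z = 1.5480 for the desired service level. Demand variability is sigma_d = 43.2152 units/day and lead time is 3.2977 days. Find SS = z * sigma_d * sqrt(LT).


sqrt(LT) = sqrt(3.2977) = 1.8160
SS = 1.5480 * 43.2152 * 1.8160 = 121.4823

121.4823 units


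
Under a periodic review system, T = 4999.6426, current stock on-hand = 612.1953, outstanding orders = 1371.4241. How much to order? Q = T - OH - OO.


Inventory position = OH + OO = 612.1953 + 1371.4241 = 1983.6194
Q = 4999.6426 - 1983.6194 = 3016.0232

3016.0232 units


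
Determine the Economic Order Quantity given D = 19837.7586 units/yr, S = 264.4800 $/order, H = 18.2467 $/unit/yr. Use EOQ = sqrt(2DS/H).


2*D*S = 2 * 19837.7586 * 264.4800 = 10493380.7891
2*D*S/H = 575083.7570
EOQ = sqrt(575083.7570) = 758.3428

758.3428 units


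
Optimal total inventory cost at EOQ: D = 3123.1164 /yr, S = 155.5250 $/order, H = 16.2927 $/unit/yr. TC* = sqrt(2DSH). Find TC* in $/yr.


2*D*S*H = 15827467.7553
TC* = sqrt(15827467.7553) = 3978.3750

3978.3750 $/yr


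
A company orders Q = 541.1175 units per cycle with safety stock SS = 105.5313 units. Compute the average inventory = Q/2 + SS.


Q/2 = 270.5587
Avg = 270.5587 + 105.5313 = 376.0900

376.0900 units


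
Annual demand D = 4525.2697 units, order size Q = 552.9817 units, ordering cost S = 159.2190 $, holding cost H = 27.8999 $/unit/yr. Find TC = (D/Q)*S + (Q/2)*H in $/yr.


Ordering cost = D*S/Q = 1302.9526
Holding cost = Q*H/2 = 7714.0671
TC = 1302.9526 + 7714.0671 = 9017.0196

9017.0196 $/yr


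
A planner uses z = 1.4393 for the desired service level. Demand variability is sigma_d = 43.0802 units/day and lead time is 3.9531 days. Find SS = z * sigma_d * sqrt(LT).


sqrt(LT) = sqrt(3.9531) = 1.9882
SS = 1.4393 * 43.0802 * 1.9882 = 123.2815

123.2815 units


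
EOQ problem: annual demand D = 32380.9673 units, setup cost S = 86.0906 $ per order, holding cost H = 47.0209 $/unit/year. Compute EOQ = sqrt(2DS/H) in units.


2*D*S = 2 * 32380.9673 * 86.0906 = 5575393.8069
2*D*S/H = 118572.6731
EOQ = sqrt(118572.6731) = 344.3438

344.3438 units


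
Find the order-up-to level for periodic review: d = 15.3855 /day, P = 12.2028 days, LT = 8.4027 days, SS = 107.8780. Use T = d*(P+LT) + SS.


P + LT = 20.6055
d*(P+LT) = 15.3855 * 20.6055 = 317.0259
T = 317.0259 + 107.8780 = 424.9039

424.9039 units


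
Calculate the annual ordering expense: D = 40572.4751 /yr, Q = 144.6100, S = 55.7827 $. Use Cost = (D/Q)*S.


Number of orders = D/Q = 280.5648
Cost = 280.5648 * 55.7827 = 15650.6618

15650.6618 $/yr


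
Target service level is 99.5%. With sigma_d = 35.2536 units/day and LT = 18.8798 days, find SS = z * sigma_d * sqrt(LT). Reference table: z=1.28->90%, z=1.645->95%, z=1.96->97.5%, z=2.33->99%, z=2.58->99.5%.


From the table, SL = 99.5% corresponds to z = 2.58
sqrt(LT) = sqrt(18.8798) = 4.3451
SS = 2.58 * 35.2536 * 4.3451 = 395.2045

395.2045 units


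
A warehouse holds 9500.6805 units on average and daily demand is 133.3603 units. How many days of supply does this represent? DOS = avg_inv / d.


DOS = 9500.6805 / 133.3603 = 71.2407

71.2407 days


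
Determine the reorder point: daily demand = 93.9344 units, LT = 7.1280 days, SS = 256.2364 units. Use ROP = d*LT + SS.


d*LT = 93.9344 * 7.1280 = 669.5644
ROP = 669.5644 + 256.2364 = 925.8008

925.8008 units


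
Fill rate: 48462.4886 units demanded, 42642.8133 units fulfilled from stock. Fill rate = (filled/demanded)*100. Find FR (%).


FR = 42642.8133 / 48462.4886 * 100 = 87.9914

87.9914%


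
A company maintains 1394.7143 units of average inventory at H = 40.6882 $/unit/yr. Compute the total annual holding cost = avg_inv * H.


Cost = 1394.7143 * 40.6882 = 56748.4144

56748.4144 $/yr


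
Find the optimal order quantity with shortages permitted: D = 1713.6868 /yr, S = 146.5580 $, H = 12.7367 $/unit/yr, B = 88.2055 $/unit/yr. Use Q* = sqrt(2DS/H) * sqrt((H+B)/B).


sqrt(2DS/H) = 198.5898
sqrt((H+B)/B) = 1.0698
Q* = 198.5898 * 1.0698 = 212.4445

212.4445 units


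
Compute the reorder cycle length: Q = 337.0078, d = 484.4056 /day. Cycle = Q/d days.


Cycle = 337.0078 / 484.4056 = 0.6957

0.6957 days


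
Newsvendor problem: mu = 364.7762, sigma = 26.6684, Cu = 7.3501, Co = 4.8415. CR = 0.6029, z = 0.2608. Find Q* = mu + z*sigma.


CR = Cu/(Cu+Co) = 7.3501/(7.3501+4.8415) = 0.6029
z = 0.2608
Q* = 364.7762 + 0.2608 * 26.6684 = 371.7313

371.7313 units


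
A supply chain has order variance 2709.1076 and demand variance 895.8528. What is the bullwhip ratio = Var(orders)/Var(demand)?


BW = 2709.1076 / 895.8528 = 3.0241

3.0241


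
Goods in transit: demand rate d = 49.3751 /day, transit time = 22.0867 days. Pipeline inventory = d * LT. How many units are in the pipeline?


Pipeline = 49.3751 * 22.0867 = 1090.5330

1090.5330 units


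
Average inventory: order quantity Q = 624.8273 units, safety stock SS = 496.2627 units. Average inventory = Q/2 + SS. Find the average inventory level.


Q/2 = 312.4137
Avg = 312.4137 + 496.2627 = 808.6763

808.6763 units


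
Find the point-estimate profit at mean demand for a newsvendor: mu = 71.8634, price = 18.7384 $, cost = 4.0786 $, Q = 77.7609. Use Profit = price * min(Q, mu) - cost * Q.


Sales at mu = min(77.7609, 71.8634) = 71.8634
Revenue = 18.7384 * 71.8634 = 1346.6051
Total cost = 4.0786 * 77.7609 = 317.1556
Profit = 1346.6051 - 317.1556 = 1029.4495

1029.4495 $


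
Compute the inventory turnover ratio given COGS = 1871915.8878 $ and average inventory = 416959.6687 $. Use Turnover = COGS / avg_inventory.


Turnover = 1871915.8878 / 416959.6687 = 4.4894

4.4894


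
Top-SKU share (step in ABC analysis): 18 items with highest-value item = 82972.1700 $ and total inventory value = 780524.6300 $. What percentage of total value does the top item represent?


Top item = 82972.1700
Total = 780524.6300
Percentage = 82972.1700 / 780524.6300 * 100 = 10.6303

10.6303%


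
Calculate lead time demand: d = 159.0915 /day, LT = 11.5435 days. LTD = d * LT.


LTD = 159.0915 * 11.5435 = 1836.4727

1836.4727 units


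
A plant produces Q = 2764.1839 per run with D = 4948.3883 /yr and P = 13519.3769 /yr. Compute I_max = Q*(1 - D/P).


D/P = 0.3660
1 - D/P = 0.6340
I_max = 2764.1839 * 0.6340 = 1752.4320

1752.4320 units


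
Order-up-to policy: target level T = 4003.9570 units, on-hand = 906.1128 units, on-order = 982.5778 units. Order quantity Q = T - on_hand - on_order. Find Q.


Inventory position = OH + OO = 906.1128 + 982.5778 = 1888.6906
Q = 4003.9570 - 1888.6906 = 2115.2664

2115.2664 units


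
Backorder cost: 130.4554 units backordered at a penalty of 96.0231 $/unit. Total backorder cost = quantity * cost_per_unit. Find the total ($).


Total = 130.4554 * 96.0231 = 12526.7319

12526.7319 $


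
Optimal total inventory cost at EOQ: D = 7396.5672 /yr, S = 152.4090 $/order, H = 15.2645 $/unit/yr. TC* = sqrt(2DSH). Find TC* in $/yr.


2*D*S*H = 34415445.8156
TC* = sqrt(34415445.8156) = 5866.4679

5866.4679 $/yr


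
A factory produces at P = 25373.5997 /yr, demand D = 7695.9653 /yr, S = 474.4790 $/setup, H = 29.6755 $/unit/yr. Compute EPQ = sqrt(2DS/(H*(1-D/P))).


1 - D/P = 1 - 0.3033 = 0.6967
H*(1-D/P) = 20.6747
2DS = 7303147.8392
EPQ = sqrt(353240.0873) = 594.3400

594.3400 units


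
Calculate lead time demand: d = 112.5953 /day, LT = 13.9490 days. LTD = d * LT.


LTD = 112.5953 * 13.9490 = 1570.5918

1570.5918 units


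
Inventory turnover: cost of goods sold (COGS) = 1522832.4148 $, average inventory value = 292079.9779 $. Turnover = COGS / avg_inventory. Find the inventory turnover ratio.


Turnover = 1522832.4148 / 292079.9779 = 5.2138

5.2138


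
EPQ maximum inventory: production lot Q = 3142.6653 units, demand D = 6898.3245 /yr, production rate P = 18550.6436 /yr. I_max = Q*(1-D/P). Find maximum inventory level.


D/P = 0.3719
1 - D/P = 0.6281
I_max = 3142.6653 * 0.6281 = 1974.0199

1974.0199 units


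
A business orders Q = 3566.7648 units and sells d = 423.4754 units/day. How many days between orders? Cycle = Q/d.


Cycle = 3566.7648 / 423.4754 = 8.4226

8.4226 days


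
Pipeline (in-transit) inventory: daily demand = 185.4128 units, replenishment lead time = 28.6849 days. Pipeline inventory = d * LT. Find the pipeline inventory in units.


Pipeline = 185.4128 * 28.6849 = 5318.5476

5318.5476 units


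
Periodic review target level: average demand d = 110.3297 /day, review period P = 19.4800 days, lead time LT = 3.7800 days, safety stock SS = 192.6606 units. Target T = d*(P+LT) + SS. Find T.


P + LT = 23.2600
d*(P+LT) = 110.3297 * 23.2600 = 2566.2688
T = 2566.2688 + 192.6606 = 2758.9294

2758.9294 units


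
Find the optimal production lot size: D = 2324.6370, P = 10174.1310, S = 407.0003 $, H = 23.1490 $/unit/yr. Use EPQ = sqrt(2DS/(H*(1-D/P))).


1 - D/P = 1 - 0.2285 = 0.7715
H*(1-D/P) = 17.8598
2DS = 1892255.9128
EPQ = sqrt(105950.5705) = 325.5005

325.5005 units


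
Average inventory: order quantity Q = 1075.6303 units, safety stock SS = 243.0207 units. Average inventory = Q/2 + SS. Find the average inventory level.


Q/2 = 537.8152
Avg = 537.8152 + 243.0207 = 780.8359

780.8359 units


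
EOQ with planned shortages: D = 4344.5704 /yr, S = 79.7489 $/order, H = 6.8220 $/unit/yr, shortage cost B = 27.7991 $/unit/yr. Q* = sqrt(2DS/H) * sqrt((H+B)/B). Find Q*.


sqrt(2DS/H) = 318.7094
sqrt((H+B)/B) = 1.1160
Q* = 318.7094 * 1.1160 = 355.6722

355.6722 units


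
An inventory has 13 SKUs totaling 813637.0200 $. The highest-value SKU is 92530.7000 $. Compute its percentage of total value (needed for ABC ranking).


Top item = 92530.7000
Total = 813637.0200
Percentage = 92530.7000 / 813637.0200 * 100 = 11.3725

11.3725%


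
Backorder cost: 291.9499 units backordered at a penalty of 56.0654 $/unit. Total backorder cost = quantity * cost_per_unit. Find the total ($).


Total = 291.9499 * 56.0654 = 16368.2879

16368.2879 $


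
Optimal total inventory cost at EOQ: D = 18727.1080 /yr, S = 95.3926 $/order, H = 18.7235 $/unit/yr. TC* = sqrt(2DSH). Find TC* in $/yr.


2*D*S*H = 66896351.4388
TC* = sqrt(66896351.4388) = 8179.0190

8179.0190 $/yr


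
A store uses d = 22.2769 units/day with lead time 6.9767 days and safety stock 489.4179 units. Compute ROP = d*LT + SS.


d*LT = 22.2769 * 6.9767 = 155.4192
ROP = 155.4192 + 489.4179 = 644.8371

644.8371 units


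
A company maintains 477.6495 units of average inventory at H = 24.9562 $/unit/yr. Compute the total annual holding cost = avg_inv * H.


Cost = 477.6495 * 24.9562 = 11920.3165

11920.3165 $/yr


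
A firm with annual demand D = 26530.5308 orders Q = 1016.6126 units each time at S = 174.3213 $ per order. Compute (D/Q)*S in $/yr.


Number of orders = D/Q = 26.0970
Cost = 26.0970 * 174.3213 = 4549.2616

4549.2616 $/yr


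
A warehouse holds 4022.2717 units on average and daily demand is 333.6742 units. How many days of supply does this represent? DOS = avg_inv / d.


DOS = 4022.2717 / 333.6742 = 12.0545

12.0545 days


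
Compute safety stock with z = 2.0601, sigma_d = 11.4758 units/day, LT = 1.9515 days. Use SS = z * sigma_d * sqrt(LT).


sqrt(LT) = sqrt(1.9515) = 1.3970
SS = 2.0601 * 11.4758 * 1.3970 = 33.0260

33.0260 units


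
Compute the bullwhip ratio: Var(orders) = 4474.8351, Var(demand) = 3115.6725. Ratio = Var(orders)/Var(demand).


BW = 4474.8351 / 3115.6725 = 1.4362

1.4362


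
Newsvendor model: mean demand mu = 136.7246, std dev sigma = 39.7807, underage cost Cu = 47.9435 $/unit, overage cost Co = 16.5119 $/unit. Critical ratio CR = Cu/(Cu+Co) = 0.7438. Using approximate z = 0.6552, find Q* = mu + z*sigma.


CR = Cu/(Cu+Co) = 47.9435/(47.9435+16.5119) = 0.7438
z = 0.6552
Q* = 136.7246 + 0.6552 * 39.7807 = 162.7889

162.7889 units


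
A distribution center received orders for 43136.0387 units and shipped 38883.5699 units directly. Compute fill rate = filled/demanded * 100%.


FR = 38883.5699 / 43136.0387 * 100 = 90.1417

90.1417%


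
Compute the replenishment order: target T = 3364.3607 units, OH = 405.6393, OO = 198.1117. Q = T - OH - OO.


Inventory position = OH + OO = 405.6393 + 198.1117 = 603.7510
Q = 3364.3607 - 603.7510 = 2760.6097

2760.6097 units


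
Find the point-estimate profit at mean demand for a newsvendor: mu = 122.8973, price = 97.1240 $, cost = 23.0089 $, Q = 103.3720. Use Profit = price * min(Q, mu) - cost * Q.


Sales at mu = min(103.3720, 122.8973) = 103.3720
Revenue = 97.1240 * 103.3720 = 10039.9021
Total cost = 23.0089 * 103.3720 = 2378.4760
Profit = 10039.9021 - 2378.4760 = 7661.4261

7661.4261 $


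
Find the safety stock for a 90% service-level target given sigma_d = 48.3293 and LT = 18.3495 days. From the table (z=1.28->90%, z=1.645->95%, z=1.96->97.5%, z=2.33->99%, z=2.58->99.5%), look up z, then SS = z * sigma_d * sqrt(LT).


From the table, SL = 90% corresponds to z = 1.28
sqrt(LT) = sqrt(18.3495) = 4.2836
SS = 1.28 * 48.3293 * 4.2836 = 264.9919

264.9919 units


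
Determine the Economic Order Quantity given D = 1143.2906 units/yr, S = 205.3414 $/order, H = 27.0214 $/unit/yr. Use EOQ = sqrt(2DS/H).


2*D*S = 2 * 1143.2906 * 205.3414 = 469529.7848
2*D*S/H = 17376.2198
EOQ = sqrt(17376.2198) = 131.8189

131.8189 units


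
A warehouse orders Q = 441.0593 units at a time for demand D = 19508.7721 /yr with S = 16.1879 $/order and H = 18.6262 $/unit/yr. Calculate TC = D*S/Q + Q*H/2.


Ordering cost = D*S/Q = 716.0172
Holding cost = Q*H/2 = 4107.6294
TC = 716.0172 + 4107.6294 = 4823.6466

4823.6466 $/yr


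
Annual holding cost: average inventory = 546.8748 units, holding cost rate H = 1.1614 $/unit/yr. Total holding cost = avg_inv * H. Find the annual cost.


Cost = 546.8748 * 1.1614 = 635.1404

635.1404 $/yr


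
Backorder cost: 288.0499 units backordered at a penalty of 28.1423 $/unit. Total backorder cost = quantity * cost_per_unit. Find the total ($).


Total = 288.0499 * 28.1423 = 8106.3867

8106.3867 $


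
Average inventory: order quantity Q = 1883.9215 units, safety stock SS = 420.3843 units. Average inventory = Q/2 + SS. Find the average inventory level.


Q/2 = 941.9607
Avg = 941.9607 + 420.3843 = 1362.3450

1362.3450 units


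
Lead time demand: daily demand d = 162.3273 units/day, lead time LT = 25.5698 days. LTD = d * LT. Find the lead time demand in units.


LTD = 162.3273 * 25.5698 = 4150.6766

4150.6766 units


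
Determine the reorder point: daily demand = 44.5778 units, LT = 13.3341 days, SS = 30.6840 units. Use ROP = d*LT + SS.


d*LT = 44.5778 * 13.3341 = 594.4048
ROP = 594.4048 + 30.6840 = 625.0888

625.0888 units


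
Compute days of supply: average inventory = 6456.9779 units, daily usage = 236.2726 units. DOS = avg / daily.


DOS = 6456.9779 / 236.2726 = 27.3285

27.3285 days


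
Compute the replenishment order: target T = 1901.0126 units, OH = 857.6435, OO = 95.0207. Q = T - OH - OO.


Inventory position = OH + OO = 857.6435 + 95.0207 = 952.6642
Q = 1901.0126 - 952.6642 = 948.3484

948.3484 units


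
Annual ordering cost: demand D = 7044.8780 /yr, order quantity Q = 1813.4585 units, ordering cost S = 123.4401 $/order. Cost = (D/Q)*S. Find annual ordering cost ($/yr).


Number of orders = D/Q = 3.8848
Cost = 3.8848 * 123.4401 = 479.5370

479.5370 $/yr


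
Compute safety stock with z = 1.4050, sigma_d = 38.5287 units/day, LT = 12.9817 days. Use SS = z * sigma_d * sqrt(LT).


sqrt(LT) = sqrt(12.9817) = 3.6030
SS = 1.4050 * 38.5287 * 3.6030 = 195.0412

195.0412 units


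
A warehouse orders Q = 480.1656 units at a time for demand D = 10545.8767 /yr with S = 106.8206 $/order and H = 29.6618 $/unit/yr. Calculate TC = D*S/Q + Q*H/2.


Ordering cost = D*S/Q = 2346.1008
Holding cost = Q*H/2 = 7121.2880
TC = 2346.1008 + 7121.2880 = 9467.3888

9467.3888 $/yr


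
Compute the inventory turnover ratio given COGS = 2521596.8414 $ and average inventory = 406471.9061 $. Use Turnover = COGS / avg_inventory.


Turnover = 2521596.8414 / 406471.9061 = 6.2036

6.2036


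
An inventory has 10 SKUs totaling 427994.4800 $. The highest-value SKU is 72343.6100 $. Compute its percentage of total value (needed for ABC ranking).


Top item = 72343.6100
Total = 427994.4800
Percentage = 72343.6100 / 427994.4800 * 100 = 16.9029

16.9029%


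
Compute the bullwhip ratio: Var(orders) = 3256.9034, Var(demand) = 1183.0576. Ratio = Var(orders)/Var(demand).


BW = 3256.9034 / 1183.0576 = 2.7530

2.7530


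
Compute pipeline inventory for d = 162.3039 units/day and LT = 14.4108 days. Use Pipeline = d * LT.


Pipeline = 162.3039 * 14.4108 = 2338.9290

2338.9290 units


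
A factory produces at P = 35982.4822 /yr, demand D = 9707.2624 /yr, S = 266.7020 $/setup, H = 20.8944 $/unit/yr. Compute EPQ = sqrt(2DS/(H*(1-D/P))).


1 - D/P = 1 - 0.2698 = 0.7302
H*(1-D/P) = 15.2576
2DS = 5177892.5932
EPQ = sqrt(339365.6600) = 582.5510

582.5510 units


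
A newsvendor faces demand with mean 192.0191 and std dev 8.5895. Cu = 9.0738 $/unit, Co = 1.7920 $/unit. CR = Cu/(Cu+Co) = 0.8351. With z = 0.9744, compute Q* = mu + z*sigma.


CR = Cu/(Cu+Co) = 9.0738/(9.0738+1.7920) = 0.8351
z = 0.9744
Q* = 192.0191 + 0.9744 * 8.5895 = 200.3887

200.3887 units


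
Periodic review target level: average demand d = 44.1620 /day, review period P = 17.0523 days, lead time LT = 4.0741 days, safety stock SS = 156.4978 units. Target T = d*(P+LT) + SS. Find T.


P + LT = 21.1264
d*(P+LT) = 44.1620 * 21.1264 = 932.9841
T = 932.9841 + 156.4978 = 1089.4819

1089.4819 units


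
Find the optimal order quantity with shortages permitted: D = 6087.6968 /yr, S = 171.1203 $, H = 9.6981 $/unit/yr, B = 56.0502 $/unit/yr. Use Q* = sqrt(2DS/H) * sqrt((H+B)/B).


sqrt(2DS/H) = 463.4992
sqrt((H+B)/B) = 1.0831
Q* = 463.4992 * 1.0831 = 501.9987

501.9987 units


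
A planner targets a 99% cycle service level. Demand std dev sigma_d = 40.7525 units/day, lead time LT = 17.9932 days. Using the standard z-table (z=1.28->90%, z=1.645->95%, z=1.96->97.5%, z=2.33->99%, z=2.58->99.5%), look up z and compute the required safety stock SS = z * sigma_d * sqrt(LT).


From the table, SL = 99% corresponds to z = 2.33
sqrt(LT) = sqrt(17.9932) = 4.2418
SS = 2.33 * 40.7525 * 4.2418 = 402.7767

402.7767 units


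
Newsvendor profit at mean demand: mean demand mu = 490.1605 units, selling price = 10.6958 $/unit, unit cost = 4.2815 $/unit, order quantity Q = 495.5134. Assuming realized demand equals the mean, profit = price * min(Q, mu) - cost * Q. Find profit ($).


Sales at mu = min(495.5134, 490.1605) = 490.1605
Revenue = 10.6958 * 490.1605 = 5242.6587
Total cost = 4.2815 * 495.5134 = 2121.5406
Profit = 5242.6587 - 2121.5406 = 3121.1181

3121.1181 $


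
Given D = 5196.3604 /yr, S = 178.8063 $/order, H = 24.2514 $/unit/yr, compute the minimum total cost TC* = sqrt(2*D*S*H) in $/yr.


2*D*S*H = 45065987.4622
TC* = sqrt(45065987.4622) = 6713.1205

6713.1205 $/yr


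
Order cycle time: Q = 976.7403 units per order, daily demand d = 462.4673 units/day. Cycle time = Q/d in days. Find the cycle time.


Cycle = 976.7403 / 462.4673 = 2.1120

2.1120 days


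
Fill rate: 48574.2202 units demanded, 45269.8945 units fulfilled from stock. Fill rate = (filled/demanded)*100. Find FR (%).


FR = 45269.8945 / 48574.2202 * 100 = 93.1974

93.1974%


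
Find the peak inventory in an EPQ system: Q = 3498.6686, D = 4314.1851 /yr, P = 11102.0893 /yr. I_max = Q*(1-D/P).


D/P = 0.3886
1 - D/P = 0.6114
I_max = 3498.6686 * 0.6114 = 2139.1133

2139.1133 units


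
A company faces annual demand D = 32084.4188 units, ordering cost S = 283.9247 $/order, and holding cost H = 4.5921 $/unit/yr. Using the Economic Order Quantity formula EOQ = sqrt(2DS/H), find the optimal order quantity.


2*D*S = 2 * 32084.4188 * 283.9247 = 18219117.9649
2*D*S/H = 3967491.5540
EOQ = sqrt(3967491.5540) = 1991.8563

1991.8563 units


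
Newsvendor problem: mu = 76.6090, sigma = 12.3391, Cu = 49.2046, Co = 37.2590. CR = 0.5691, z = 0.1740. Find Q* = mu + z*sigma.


CR = Cu/(Cu+Co) = 49.2046/(49.2046+37.2590) = 0.5691
z = 0.1740
Q* = 76.6090 + 0.1740 * 12.3391 = 78.7560

78.7560 units


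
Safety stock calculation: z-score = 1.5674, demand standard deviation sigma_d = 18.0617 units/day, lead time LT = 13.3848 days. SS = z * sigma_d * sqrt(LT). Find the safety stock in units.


sqrt(LT) = sqrt(13.3848) = 3.6585
SS = 1.5674 * 18.0617 * 3.6585 = 103.5725

103.5725 units


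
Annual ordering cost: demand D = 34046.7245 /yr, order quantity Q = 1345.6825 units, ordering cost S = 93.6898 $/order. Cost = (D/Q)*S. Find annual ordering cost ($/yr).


Number of orders = D/Q = 25.3007
Cost = 25.3007 * 93.6898 = 2370.4186

2370.4186 $/yr


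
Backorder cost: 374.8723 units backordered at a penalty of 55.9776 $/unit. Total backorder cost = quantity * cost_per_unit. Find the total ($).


Total = 374.8723 * 55.9776 = 20984.4517

20984.4517 $


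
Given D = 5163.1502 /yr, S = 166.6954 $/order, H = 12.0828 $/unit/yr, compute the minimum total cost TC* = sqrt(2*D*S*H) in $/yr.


2*D*S*H = 20798688.8214
TC* = sqrt(20798688.8214) = 4560.5580

4560.5580 $/yr


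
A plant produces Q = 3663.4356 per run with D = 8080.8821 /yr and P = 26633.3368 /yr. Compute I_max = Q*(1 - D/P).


D/P = 0.3034
1 - D/P = 0.6966
I_max = 3663.4356 * 0.6966 = 2551.9042

2551.9042 units


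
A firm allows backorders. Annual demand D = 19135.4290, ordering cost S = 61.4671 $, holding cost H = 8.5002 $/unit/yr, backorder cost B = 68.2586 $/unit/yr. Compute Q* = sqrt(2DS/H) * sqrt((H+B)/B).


sqrt(2DS/H) = 526.0668
sqrt((H+B)/B) = 1.0604
Q* = 526.0668 * 1.0604 = 557.8614

557.8614 units


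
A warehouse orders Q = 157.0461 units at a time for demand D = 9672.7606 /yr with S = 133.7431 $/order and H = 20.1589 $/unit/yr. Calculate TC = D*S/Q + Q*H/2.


Ordering cost = D*S/Q = 8237.4856
Holding cost = Q*H/2 = 1582.9383
TC = 8237.4856 + 1582.9383 = 9820.4239

9820.4239 $/yr


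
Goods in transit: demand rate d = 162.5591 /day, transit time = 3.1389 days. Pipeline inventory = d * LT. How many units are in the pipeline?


Pipeline = 162.5591 * 3.1389 = 510.2568

510.2568 units


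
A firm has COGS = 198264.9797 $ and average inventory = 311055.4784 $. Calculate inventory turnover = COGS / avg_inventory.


Turnover = 198264.9797 / 311055.4784 = 0.6374

0.6374


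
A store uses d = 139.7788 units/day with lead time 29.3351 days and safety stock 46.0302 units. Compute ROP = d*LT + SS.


d*LT = 139.7788 * 29.3351 = 4100.4251
ROP = 4100.4251 + 46.0302 = 4146.4553

4146.4553 units


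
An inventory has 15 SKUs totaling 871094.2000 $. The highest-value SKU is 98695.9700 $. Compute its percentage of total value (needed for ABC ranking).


Top item = 98695.9700
Total = 871094.2000
Percentage = 98695.9700 / 871094.2000 * 100 = 11.3301

11.3301%


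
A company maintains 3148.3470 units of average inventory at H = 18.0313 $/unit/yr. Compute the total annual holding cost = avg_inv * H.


Cost = 3148.3470 * 18.0313 = 56768.7893

56768.7893 $/yr


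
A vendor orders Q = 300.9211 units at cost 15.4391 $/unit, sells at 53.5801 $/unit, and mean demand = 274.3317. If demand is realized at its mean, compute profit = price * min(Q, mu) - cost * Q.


Sales at mu = min(300.9211, 274.3317) = 274.3317
Revenue = 53.5801 * 274.3317 = 14698.7199
Total cost = 15.4391 * 300.9211 = 4645.9510
Profit = 14698.7199 - 4645.9510 = 10052.7690

10052.7690 $


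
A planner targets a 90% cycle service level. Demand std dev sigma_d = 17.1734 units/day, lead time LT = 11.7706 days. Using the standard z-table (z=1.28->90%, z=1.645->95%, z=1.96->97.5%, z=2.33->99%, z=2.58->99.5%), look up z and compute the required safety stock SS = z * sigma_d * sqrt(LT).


From the table, SL = 90% corresponds to z = 1.28
sqrt(LT) = sqrt(11.7706) = 3.4308
SS = 1.28 * 17.1734 * 3.4308 = 75.4164

75.4164 units


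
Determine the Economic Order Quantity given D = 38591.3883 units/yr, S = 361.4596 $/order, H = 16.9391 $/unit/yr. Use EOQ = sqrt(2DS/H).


2*D*S = 2 * 38591.3883 * 361.4596 = 27898455.5567
2*D*S/H = 1646985.7051
EOQ = sqrt(1646985.7051) = 1283.3494

1283.3494 units


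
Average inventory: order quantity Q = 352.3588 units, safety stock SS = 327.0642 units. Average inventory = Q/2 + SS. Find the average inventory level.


Q/2 = 176.1794
Avg = 176.1794 + 327.0642 = 503.2436

503.2436 units


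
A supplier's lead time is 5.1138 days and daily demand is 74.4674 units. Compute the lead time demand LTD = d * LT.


LTD = 74.4674 * 5.1138 = 380.8114

380.8114 units


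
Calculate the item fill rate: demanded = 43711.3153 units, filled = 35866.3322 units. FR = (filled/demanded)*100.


FR = 35866.3322 / 43711.3153 * 100 = 82.0527

82.0527%


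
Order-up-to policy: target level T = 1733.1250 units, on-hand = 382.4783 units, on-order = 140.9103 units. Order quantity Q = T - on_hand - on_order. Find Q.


Inventory position = OH + OO = 382.4783 + 140.9103 = 523.3886
Q = 1733.1250 - 523.3886 = 1209.7364

1209.7364 units


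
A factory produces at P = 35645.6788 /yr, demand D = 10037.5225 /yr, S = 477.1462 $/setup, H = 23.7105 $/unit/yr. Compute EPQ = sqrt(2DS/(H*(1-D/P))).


1 - D/P = 1 - 0.2816 = 0.7184
H*(1-D/P) = 17.0338
2DS = 9578731.4366
EPQ = sqrt(562335.9673) = 749.8906

749.8906 units


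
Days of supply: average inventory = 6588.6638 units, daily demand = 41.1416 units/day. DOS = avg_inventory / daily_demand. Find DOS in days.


DOS = 6588.6638 / 41.1416 = 160.1460

160.1460 days


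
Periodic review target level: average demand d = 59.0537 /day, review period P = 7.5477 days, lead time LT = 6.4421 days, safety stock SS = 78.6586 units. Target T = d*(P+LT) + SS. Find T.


P + LT = 13.9898
d*(P+LT) = 59.0537 * 13.9898 = 826.1495
T = 826.1495 + 78.6586 = 904.8081

904.8081 units


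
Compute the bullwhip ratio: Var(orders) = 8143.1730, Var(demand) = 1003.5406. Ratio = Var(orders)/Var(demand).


BW = 8143.1730 / 1003.5406 = 8.1144

8.1144


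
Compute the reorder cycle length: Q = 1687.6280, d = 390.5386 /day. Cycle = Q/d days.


Cycle = 1687.6280 / 390.5386 = 4.3213

4.3213 days


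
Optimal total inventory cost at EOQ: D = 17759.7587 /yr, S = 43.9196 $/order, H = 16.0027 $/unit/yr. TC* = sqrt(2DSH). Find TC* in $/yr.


2*D*S*H = 24964259.9505
TC* = sqrt(24964259.9505) = 4996.4247

4996.4247 $/yr


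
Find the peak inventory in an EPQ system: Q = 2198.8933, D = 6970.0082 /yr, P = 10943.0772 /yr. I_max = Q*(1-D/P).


D/P = 0.6369
1 - D/P = 0.3631
I_max = 2198.8933 * 0.3631 = 798.3454

798.3454 units


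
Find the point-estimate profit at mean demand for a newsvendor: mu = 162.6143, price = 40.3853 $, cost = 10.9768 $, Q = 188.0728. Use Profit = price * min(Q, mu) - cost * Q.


Sales at mu = min(188.0728, 162.6143) = 162.6143
Revenue = 40.3853 * 162.6143 = 6567.2273
Total cost = 10.9768 * 188.0728 = 2064.4375
Profit = 6567.2273 - 2064.4375 = 4502.7898

4502.7898 $


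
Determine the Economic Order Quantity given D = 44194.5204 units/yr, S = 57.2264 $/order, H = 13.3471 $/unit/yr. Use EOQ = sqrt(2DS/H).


2*D*S = 2 * 44194.5204 * 57.2264 = 5058186.6044
2*D*S/H = 378972.7060
EOQ = sqrt(378972.7060) = 615.6076

615.6076 units


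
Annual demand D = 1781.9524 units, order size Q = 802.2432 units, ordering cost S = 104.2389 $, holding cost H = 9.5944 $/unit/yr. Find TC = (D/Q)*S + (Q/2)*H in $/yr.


Ordering cost = D*S/Q = 231.5367
Holding cost = Q*H/2 = 3848.5211
TC = 231.5367 + 3848.5211 = 4080.0578

4080.0578 $/yr


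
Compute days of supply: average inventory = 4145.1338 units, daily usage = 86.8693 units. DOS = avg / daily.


DOS = 4145.1338 / 86.8693 = 47.7169

47.7169 days


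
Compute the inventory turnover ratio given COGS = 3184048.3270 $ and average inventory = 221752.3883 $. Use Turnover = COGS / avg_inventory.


Turnover = 3184048.3270 / 221752.3883 = 14.3586

14.3586


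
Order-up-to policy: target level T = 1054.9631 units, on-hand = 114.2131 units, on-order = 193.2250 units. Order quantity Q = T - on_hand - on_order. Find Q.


Inventory position = OH + OO = 114.2131 + 193.2250 = 307.4381
Q = 1054.9631 - 307.4381 = 747.5250

747.5250 units


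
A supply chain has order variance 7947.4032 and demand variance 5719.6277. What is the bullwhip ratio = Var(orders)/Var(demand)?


BW = 7947.4032 / 5719.6277 = 1.3895

1.3895


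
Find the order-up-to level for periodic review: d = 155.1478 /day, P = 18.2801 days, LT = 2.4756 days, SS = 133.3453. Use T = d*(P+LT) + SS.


P + LT = 20.7557
d*(P+LT) = 155.1478 * 20.7557 = 3220.2012
T = 3220.2012 + 133.3453 = 3353.5465

3353.5465 units


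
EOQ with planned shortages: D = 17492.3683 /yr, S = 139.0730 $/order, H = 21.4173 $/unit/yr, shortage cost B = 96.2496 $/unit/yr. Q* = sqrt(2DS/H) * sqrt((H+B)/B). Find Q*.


sqrt(2DS/H) = 476.6267
sqrt((H+B)/B) = 1.1057
Q* = 476.6267 * 1.1057 = 526.9945

526.9945 units


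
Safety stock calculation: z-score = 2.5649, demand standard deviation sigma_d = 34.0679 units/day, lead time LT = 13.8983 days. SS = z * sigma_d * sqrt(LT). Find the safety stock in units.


sqrt(LT) = sqrt(13.8983) = 3.7280
SS = 2.5649 * 34.0679 * 3.7280 = 325.7592

325.7592 units


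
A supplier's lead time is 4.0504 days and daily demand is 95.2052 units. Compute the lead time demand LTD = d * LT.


LTD = 95.2052 * 4.0504 = 385.6191

385.6191 units


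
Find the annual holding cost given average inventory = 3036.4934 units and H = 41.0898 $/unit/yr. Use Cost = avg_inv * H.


Cost = 3036.4934 * 41.0898 = 124768.9065

124768.9065 $/yr


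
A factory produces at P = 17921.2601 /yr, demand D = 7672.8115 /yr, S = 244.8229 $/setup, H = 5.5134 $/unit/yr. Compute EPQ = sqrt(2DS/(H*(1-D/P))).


1 - D/P = 1 - 0.4281 = 0.5719
H*(1-D/P) = 3.1529
2DS = 3756959.9252
EPQ = sqrt(1191591.7188) = 1091.6005

1091.6005 units


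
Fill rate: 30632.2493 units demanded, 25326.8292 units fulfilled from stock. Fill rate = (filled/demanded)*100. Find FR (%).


FR = 25326.8292 / 30632.2493 * 100 = 82.6803

82.6803%


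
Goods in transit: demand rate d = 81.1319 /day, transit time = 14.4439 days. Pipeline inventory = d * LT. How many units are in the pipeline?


Pipeline = 81.1319 * 14.4439 = 1171.8611

1171.8611 units


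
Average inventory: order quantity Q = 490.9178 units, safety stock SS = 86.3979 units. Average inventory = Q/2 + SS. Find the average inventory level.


Q/2 = 245.4589
Avg = 245.4589 + 86.3979 = 331.8568

331.8568 units


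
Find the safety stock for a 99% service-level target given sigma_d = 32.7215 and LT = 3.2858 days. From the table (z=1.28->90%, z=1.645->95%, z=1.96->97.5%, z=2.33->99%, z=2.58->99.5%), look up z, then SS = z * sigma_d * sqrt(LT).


From the table, SL = 99% corresponds to z = 2.33
sqrt(LT) = sqrt(3.2858) = 1.8127
SS = 2.33 * 32.7215 * 1.8127 = 138.2005

138.2005 units


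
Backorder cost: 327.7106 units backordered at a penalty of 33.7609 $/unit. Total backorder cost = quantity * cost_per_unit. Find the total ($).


Total = 327.7106 * 33.7609 = 11063.8048

11063.8048 $


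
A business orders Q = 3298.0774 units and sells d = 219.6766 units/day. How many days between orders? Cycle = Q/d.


Cycle = 3298.0774 / 219.6766 = 15.0133

15.0133 days


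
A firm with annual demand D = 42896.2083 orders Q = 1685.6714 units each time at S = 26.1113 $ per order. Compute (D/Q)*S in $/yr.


Number of orders = D/Q = 25.4476
Cost = 25.4476 * 26.1113 = 664.4686

664.4686 $/yr


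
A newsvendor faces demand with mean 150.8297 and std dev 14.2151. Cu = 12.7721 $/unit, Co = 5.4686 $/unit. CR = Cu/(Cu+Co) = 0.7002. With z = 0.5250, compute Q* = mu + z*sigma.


CR = Cu/(Cu+Co) = 12.7721/(12.7721+5.4686) = 0.7002
z = 0.5250
Q* = 150.8297 + 0.5250 * 14.2151 = 158.2926

158.2926 units


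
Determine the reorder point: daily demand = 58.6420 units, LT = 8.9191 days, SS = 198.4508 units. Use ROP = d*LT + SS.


d*LT = 58.6420 * 8.9191 = 523.0339
ROP = 523.0339 + 198.4508 = 721.4847

721.4847 units


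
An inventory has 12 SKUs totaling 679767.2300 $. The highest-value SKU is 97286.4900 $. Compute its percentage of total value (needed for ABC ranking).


Top item = 97286.4900
Total = 679767.2300
Percentage = 97286.4900 / 679767.2300 * 100 = 14.3117

14.3117%


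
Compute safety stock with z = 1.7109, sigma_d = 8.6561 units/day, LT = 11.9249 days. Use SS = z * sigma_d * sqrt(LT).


sqrt(LT) = sqrt(11.9249) = 3.4532
SS = 1.7109 * 8.6561 * 3.4532 = 51.1416

51.1416 units


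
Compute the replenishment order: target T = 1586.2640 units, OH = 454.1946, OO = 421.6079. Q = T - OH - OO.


Inventory position = OH + OO = 454.1946 + 421.6079 = 875.8025
Q = 1586.2640 - 875.8025 = 710.4615

710.4615 units


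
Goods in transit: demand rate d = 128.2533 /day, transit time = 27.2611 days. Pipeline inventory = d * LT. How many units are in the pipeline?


Pipeline = 128.2533 * 27.2611 = 3496.3260

3496.3260 units


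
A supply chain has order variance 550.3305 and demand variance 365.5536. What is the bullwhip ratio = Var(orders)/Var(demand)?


BW = 550.3305 / 365.5536 = 1.5055

1.5055


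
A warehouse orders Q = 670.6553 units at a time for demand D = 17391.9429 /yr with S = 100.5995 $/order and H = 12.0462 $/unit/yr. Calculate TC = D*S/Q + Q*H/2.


Ordering cost = D*S/Q = 2608.8227
Holding cost = Q*H/2 = 4039.4239
TC = 2608.8227 + 4039.4239 = 6648.2466

6648.2466 $/yr


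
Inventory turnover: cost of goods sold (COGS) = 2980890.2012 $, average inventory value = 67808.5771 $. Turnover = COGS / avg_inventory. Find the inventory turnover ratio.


Turnover = 2980890.2012 / 67808.5771 = 43.9604

43.9604


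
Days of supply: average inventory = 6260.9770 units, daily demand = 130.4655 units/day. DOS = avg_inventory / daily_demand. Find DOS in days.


DOS = 6260.9770 / 130.4655 = 47.9895

47.9895 days
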